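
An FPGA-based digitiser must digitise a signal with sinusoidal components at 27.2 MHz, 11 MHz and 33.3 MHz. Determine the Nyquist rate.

66.6 MHz

Highest-frequency component: 33.3 MHz.
Nyquist rate = 2 × 33.3 MHz = 66.6 MHz.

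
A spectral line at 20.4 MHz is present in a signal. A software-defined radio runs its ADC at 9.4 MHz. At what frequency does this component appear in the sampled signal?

20.4 MHz mod fs = 1.6 MHz.
1.6 MHz ≤ fs/2 = 4.7 MHz, appears at 1.6 MHz.

1.6 MHz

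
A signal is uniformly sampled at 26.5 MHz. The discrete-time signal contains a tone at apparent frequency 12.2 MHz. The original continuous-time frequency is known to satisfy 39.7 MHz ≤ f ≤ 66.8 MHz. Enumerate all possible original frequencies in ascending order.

Frequencies that alias to 12.2 MHz are k·fs ± 12.2 MHz for integer k ≥ 0.
k=0: 12.2 MHz.
k=1: 14.3 MHz, 38.7 MHz.
k=2: 40.8 MHz, 65.2 MHz.
k=3: 67.3 MHz, 91.7 MHz.
Within [39.7 MHz, 66.8 MHz]: 40.8 MHz, 65.2 MHz.

40.8 MHz, 65.2 MHz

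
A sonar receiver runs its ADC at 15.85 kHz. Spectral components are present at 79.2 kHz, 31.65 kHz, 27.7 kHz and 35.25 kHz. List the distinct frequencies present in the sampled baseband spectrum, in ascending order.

0.05 kHz, 3.55 kHz, 4 kHz

fs/2 = 7.925 kHz.
79.2 kHz mod fs = 15.8 kHz.
15.8 kHz > fs/2 = 7.925 kHz, folds to fs − 15.8 kHz = 0.05 kHz.
31.65 kHz mod fs = 15.8 kHz.
15.8 kHz > fs/2 = 7.925 kHz, folds to fs − 15.8 kHz = 0.05 kHz.
27.7 kHz mod fs = 11.85 kHz.
11.85 kHz > fs/2 = 7.925 kHz, folds to fs − 11.85 kHz = 4 kHz.
35.25 kHz mod fs = 3.55 kHz.
3.55 kHz ≤ fs/2 = 7.925 kHz, appears at 3.55 kHz.
Distinct values: {0.05 kHz, 3.55 kHz, 4 kHz}.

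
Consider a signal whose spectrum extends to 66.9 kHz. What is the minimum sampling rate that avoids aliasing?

133.8 kHz

Nyquist rate = 2 × 66.9 kHz = 133.8 kHz.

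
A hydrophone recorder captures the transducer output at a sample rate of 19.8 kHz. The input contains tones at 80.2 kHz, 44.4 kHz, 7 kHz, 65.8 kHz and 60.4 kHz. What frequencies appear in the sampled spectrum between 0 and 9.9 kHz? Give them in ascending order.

1 kHz, 4.8 kHz, 6.4 kHz, 7 kHz

fs/2 = 9.9 kHz.
80.2 kHz mod fs = 1 kHz.
1 kHz ≤ fs/2 = 9.9 kHz, appears at 1 kHz.
44.4 kHz mod fs = 4.8 kHz.
4.8 kHz ≤ fs/2 = 9.9 kHz, appears at 4.8 kHz.
7 kHz ≤ fs/2 = 9.9 kHz, passes unchanged.
65.8 kHz mod fs = 6.4 kHz.
6.4 kHz ≤ fs/2 = 9.9 kHz, appears at 6.4 kHz.
60.4 kHz mod fs = 1 kHz.
1 kHz ≤ fs/2 = 9.9 kHz, appears at 1 kHz.
Distinct values: {1 kHz, 4.8 kHz, 6.4 kHz, 7 kHz}.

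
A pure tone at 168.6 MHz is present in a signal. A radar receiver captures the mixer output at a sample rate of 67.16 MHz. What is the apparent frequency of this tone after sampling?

32.88 MHz

168.6 MHz mod fs = 34.28 MHz.
34.28 MHz > fs/2 = 33.58 MHz, folds to fs − 34.28 MHz = 32.88 MHz.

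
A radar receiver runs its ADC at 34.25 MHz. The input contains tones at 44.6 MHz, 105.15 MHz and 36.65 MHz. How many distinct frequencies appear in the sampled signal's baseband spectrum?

fs/2 = 17.125 MHz.
44.6 MHz mod fs = 10.35 MHz.
10.35 MHz ≤ fs/2 = 17.125 MHz, appears at 10.35 MHz.
105.15 MHz mod fs = 2.4 MHz.
2.4 MHz ≤ fs/2 = 17.125 MHz, appears at 2.4 MHz.
36.65 MHz mod fs = 2.4 MHz.
2.4 MHz ≤ fs/2 = 17.125 MHz, appears at 2.4 MHz.
Distinct values: {2.4 MHz, 10.35 MHz} → 2.

2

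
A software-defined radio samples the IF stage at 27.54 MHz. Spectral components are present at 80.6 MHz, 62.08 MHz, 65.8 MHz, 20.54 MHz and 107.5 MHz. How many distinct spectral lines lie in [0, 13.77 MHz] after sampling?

fs/2 = 13.77 MHz.
80.6 MHz mod fs = 25.52 MHz.
25.52 MHz > fs/2 = 13.77 MHz, folds to fs − 25.52 MHz = 2.02 MHz.
62.08 MHz mod fs = 7 MHz.
7 MHz ≤ fs/2 = 13.77 MHz, appears at 7 MHz.
65.8 MHz mod fs = 10.72 MHz.
10.72 MHz ≤ fs/2 = 13.77 MHz, appears at 10.72 MHz.
20.54 MHz > fs/2 = 13.77 MHz, folds to fs − 20.54 MHz = 7 MHz.
107.5 MHz mod fs = 24.88 MHz.
24.88 MHz > fs/2 = 13.77 MHz, folds to fs − 24.88 MHz = 2.66 MHz.
Distinct values: {2.02 MHz, 2.66 MHz, 7 MHz, 10.72 MHz} → 4.

4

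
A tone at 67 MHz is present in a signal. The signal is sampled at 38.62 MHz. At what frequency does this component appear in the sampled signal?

67 MHz mod fs = 28.38 MHz.
28.38 MHz > fs/2 = 19.31 MHz, folds to fs − 28.38 MHz = 10.24 MHz.

10.24 MHz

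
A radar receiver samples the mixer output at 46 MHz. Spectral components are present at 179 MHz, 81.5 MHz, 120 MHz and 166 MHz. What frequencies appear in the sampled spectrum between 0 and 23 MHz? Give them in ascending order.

fs/2 = 23 MHz.
179 MHz mod fs = 41 MHz.
41 MHz > fs/2 = 23 MHz, folds to fs − 41 MHz = 5 MHz.
81.5 MHz mod fs = 35.5 MHz.
35.5 MHz > fs/2 = 23 MHz, folds to fs − 35.5 MHz = 10.5 MHz.
120 MHz mod fs = 28 MHz.
28 MHz > fs/2 = 23 MHz, folds to fs − 28 MHz = 18 MHz.
166 MHz mod fs = 28 MHz.
28 MHz > fs/2 = 23 MHz, folds to fs − 28 MHz = 18 MHz.
Distinct values: {5 MHz, 10.5 MHz, 18 MHz}.

5 MHz, 10.5 MHz, 18 MHz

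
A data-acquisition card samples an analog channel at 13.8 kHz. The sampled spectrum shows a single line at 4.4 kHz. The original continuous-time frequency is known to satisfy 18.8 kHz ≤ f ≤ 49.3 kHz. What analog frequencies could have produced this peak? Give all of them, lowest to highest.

Frequencies that alias to 4.4 kHz are k·fs ± 4.4 kHz for integer k ≥ 0.
k=0: 4.4 kHz.
k=1: 9.4 kHz, 18.2 kHz.
k=2: 23.2 kHz, 32 kHz.
k=3: 37 kHz, 45.8 kHz.
k=4: 50.8 kHz, 59.6 kHz.
Within [18.8 kHz, 49.3 kHz]: 23.2 kHz, 32 kHz, 37 kHz, 45.8 kHz.

23.2 kHz, 32 kHz, 37 kHz, 45.8 kHz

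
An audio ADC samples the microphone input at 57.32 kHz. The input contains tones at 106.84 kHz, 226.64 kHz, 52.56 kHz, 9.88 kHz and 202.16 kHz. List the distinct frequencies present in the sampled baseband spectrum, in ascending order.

2.64 kHz, 4.76 kHz, 7.8 kHz, 9.88 kHz, 27.12 kHz

fs/2 = 28.66 kHz.
106.84 kHz mod fs = 49.52 kHz.
49.52 kHz > fs/2 = 28.66 kHz, folds to fs − 49.52 kHz = 7.8 kHz.
226.64 kHz mod fs = 54.68 kHz.
54.68 kHz > fs/2 = 28.66 kHz, folds to fs − 54.68 kHz = 2.64 kHz.
52.56 kHz > fs/2 = 28.66 kHz, folds to fs − 52.56 kHz = 4.76 kHz.
9.88 kHz ≤ fs/2 = 28.66 kHz, passes unchanged.
202.16 kHz mod fs = 30.2 kHz.
30.2 kHz > fs/2 = 28.66 kHz, folds to fs − 30.2 kHz = 27.12 kHz.
Distinct values: {2.64 kHz, 4.76 kHz, 7.8 kHz, 9.88 kHz, 27.12 kHz}.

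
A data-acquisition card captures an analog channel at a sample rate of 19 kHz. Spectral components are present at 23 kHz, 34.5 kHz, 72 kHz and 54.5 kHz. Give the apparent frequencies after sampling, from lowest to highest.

fs/2 = 9.5 kHz.
23 kHz mod fs = 4 kHz.
4 kHz ≤ fs/2 = 9.5 kHz, appears at 4 kHz.
34.5 kHz mod fs = 15.5 kHz.
15.5 kHz > fs/2 = 9.5 kHz, folds to fs − 15.5 kHz = 3.5 kHz.
72 kHz mod fs = 15 kHz.
15 kHz > fs/2 = 9.5 kHz, folds to fs − 15 kHz = 4 kHz.
54.5 kHz mod fs = 16.5 kHz.
16.5 kHz > fs/2 = 9.5 kHz, folds to fs − 16.5 kHz = 2.5 kHz.
Distinct values: {2.5 kHz, 3.5 kHz, 4 kHz}.

2.5 kHz, 3.5 kHz, 4 kHz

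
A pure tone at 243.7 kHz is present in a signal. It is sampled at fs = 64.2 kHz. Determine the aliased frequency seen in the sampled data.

243.7 kHz mod fs = 51.1 kHz.
51.1 kHz > fs/2 = 32.1 kHz, folds to fs − 51.1 kHz = 13.1 kHz.

13.1 kHz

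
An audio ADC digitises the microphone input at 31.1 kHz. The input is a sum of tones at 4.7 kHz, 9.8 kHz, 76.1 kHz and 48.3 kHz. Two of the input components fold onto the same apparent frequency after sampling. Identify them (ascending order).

48.3 kHz, 76.1 kHz

fs/2 = 15.55 kHz.
4.7 kHz ≤ fs/2 = 15.55 kHz, passes unchanged.
9.8 kHz ≤ fs/2 = 15.55 kHz, passes unchanged.
76.1 kHz mod fs = 13.9 kHz.
13.9 kHz ≤ fs/2 = 15.55 kHz, appears at 13.9 kHz.
48.3 kHz mod fs = 17.2 kHz.
17.2 kHz > fs/2 = 15.55 kHz, folds to fs − 17.2 kHz = 13.9 kHz.
48.3 kHz and 76.1 kHz both map to 13.9 kHz.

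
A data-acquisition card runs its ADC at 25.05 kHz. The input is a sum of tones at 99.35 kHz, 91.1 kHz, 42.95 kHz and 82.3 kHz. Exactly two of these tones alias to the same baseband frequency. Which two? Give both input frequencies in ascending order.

fs/2 = 12.525 kHz.
99.35 kHz mod fs = 24.2 kHz.
24.2 kHz > fs/2 = 12.525 kHz, folds to fs − 24.2 kHz = 0.85 kHz.
91.1 kHz mod fs = 15.95 kHz.
15.95 kHz > fs/2 = 12.525 kHz, folds to fs − 15.95 kHz = 9.1 kHz.
42.95 kHz mod fs = 17.9 kHz.
17.9 kHz > fs/2 = 12.525 kHz, folds to fs − 17.9 kHz = 7.15 kHz.
82.3 kHz mod fs = 7.15 kHz.
7.15 kHz ≤ fs/2 = 12.525 kHz, appears at 7.15 kHz.
42.95 kHz and 82.3 kHz both map to 7.15 kHz.

42.95 kHz, 82.3 kHz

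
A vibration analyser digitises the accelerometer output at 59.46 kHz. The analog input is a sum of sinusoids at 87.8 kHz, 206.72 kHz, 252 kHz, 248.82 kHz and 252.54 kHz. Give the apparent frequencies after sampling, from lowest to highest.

fs/2 = 29.73 kHz.
87.8 kHz mod fs = 28.34 kHz.
28.34 kHz ≤ fs/2 = 29.73 kHz, appears at 28.34 kHz.
206.72 kHz mod fs = 28.34 kHz.
28.34 kHz ≤ fs/2 = 29.73 kHz, appears at 28.34 kHz.
252 kHz mod fs = 14.16 kHz.
14.16 kHz ≤ fs/2 = 29.73 kHz, appears at 14.16 kHz.
248.82 kHz mod fs = 10.98 kHz.
10.98 kHz ≤ fs/2 = 29.73 kHz, appears at 10.98 kHz.
252.54 kHz mod fs = 14.7 kHz.
14.7 kHz ≤ fs/2 = 29.73 kHz, appears at 14.7 kHz.
Distinct values: {10.98 kHz, 14.16 kHz, 14.7 kHz, 28.34 kHz}.

10.98 kHz, 14.16 kHz, 14.7 kHz, 28.34 kHz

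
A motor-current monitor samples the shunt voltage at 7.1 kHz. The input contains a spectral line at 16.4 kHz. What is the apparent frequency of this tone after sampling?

2.2 kHz

16.4 kHz mod fs = 2.2 kHz.
2.2 kHz ≤ fs/2 = 3.55 kHz, appears at 2.2 kHz.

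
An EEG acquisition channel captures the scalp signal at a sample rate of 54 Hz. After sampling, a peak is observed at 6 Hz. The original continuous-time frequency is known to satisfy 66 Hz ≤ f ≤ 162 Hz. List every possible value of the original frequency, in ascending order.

102 Hz, 114 Hz, 156 Hz

Frequencies that alias to 6 Hz are k·fs ± 6 Hz for integer k ≥ 0.
k=0: 6 Hz.
k=1: 48 Hz, 60 Hz.
k=2: 102 Hz, 114 Hz.
k=3: 156 Hz, 168 Hz.
k=4: 210 Hz, 222 Hz.
Within [66 Hz, 162 Hz]: 102 Hz, 114 Hz, 156 Hz.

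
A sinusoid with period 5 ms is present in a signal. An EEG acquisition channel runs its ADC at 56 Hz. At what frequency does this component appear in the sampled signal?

T = 5 ms → f = 1/T = 200 Hz.
200 Hz mod fs = 32 Hz.
32 Hz > fs/2 = 28 Hz, folds to fs − 32 Hz = 24 Hz.

24 Hz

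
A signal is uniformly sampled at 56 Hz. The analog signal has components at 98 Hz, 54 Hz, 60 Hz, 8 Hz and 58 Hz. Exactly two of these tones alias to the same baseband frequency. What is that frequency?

2 Hz

fs/2 = 28 Hz.
98 Hz mod fs = 42 Hz.
42 Hz > fs/2 = 28 Hz, folds to fs − 42 Hz = 14 Hz.
54 Hz > fs/2 = 28 Hz, folds to fs − 54 Hz = 2 Hz.
60 Hz mod fs = 4 Hz.
4 Hz ≤ fs/2 = 28 Hz, appears at 4 Hz.
8 Hz ≤ fs/2 = 28 Hz, passes unchanged.
58 Hz mod fs = 2 Hz.
2 Hz ≤ fs/2 = 28 Hz, appears at 2 Hz.
54 Hz and 58 Hz both map to 2 Hz.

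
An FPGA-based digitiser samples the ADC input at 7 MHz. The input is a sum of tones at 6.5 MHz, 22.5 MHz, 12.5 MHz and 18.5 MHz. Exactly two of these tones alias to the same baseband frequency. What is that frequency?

fs/2 = 3.5 MHz.
6.5 MHz > fs/2 = 3.5 MHz, folds to fs − 6.5 MHz = 0.5 MHz.
22.5 MHz mod fs = 1.5 MHz.
1.5 MHz ≤ fs/2 = 3.5 MHz, appears at 1.5 MHz.
12.5 MHz mod fs = 5.5 MHz.
5.5 MHz > fs/2 = 3.5 MHz, folds to fs − 5.5 MHz = 1.5 MHz.
18.5 MHz mod fs = 4.5 MHz.
4.5 MHz > fs/2 = 3.5 MHz, folds to fs − 4.5 MHz = 2.5 MHz.
12.5 MHz and 22.5 MHz both map to 1.5 MHz.

1.5 MHz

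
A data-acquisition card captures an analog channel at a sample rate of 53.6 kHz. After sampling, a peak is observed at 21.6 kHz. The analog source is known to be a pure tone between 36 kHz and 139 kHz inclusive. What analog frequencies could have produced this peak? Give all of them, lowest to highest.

Frequencies that alias to 21.6 kHz are k·fs ± 21.6 kHz for integer k ≥ 0.
k=0: 21.6 kHz.
k=1: 32 kHz, 75.2 kHz.
k=2: 85.6 kHz, 128.8 kHz.
k=3: 139.2 kHz, 182.4 kHz.
Within [36 kHz, 139 kHz]: 75.2 kHz, 85.6 kHz, 128.8 kHz.

75.2 kHz, 85.6 kHz, 128.8 kHz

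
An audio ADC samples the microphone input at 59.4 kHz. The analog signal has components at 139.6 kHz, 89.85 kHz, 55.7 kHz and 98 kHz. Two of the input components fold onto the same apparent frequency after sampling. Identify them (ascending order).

fs/2 = 29.7 kHz.
139.6 kHz mod fs = 20.8 kHz.
20.8 kHz ≤ fs/2 = 29.7 kHz, appears at 20.8 kHz.
89.85 kHz mod fs = 30.45 kHz.
30.45 kHz > fs/2 = 29.7 kHz, folds to fs − 30.45 kHz = 28.95 kHz.
55.7 kHz > fs/2 = 29.7 kHz, folds to fs − 55.7 kHz = 3.7 kHz.
98 kHz mod fs = 38.6 kHz.
38.6 kHz > fs/2 = 29.7 kHz, folds to fs − 38.6 kHz = 20.8 kHz.
98 kHz and 139.6 kHz both map to 20.8 kHz.

98 kHz, 139.6 kHz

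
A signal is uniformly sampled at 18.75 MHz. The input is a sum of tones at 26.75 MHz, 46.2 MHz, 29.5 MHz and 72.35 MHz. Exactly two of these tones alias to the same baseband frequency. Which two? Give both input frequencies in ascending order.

26.75 MHz, 29.5 MHz

fs/2 = 9.375 MHz.
26.75 MHz mod fs = 8 MHz.
8 MHz ≤ fs/2 = 9.375 MHz, appears at 8 MHz.
46.2 MHz mod fs = 8.7 MHz.
8.7 MHz ≤ fs/2 = 9.375 MHz, appears at 8.7 MHz.
29.5 MHz mod fs = 10.75 MHz.
10.75 MHz > fs/2 = 9.375 MHz, folds to fs − 10.75 MHz = 8 MHz.
72.35 MHz mod fs = 16.1 MHz.
16.1 MHz > fs/2 = 9.375 MHz, folds to fs − 16.1 MHz = 2.65 MHz.
26.75 MHz and 29.5 MHz both map to 8 MHz.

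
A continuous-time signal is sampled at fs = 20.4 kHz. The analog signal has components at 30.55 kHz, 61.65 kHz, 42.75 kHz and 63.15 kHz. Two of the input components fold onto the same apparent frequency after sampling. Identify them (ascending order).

fs/2 = 10.2 kHz.
30.55 kHz mod fs = 10.15 kHz.
10.15 kHz ≤ fs/2 = 10.2 kHz, appears at 10.15 kHz.
61.65 kHz mod fs = 0.45 kHz.
0.45 kHz ≤ fs/2 = 10.2 kHz, appears at 0.45 kHz.
42.75 kHz mod fs = 1.95 kHz.
1.95 kHz ≤ fs/2 = 10.2 kHz, appears at 1.95 kHz.
63.15 kHz mod fs = 1.95 kHz.
1.95 kHz ≤ fs/2 = 10.2 kHz, appears at 1.95 kHz.
42.75 kHz and 63.15 kHz both map to 1.95 kHz.

42.75 kHz, 63.15 kHz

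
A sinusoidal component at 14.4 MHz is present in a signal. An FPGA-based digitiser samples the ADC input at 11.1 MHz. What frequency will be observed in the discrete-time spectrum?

3.3 MHz

14.4 MHz mod fs = 3.3 MHz.
3.3 MHz ≤ fs/2 = 5.55 MHz, appears at 3.3 MHz.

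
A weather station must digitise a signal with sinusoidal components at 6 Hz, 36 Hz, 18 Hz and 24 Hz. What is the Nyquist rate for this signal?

72 Hz

Highest-frequency component: 36 Hz.
Nyquist rate = 2 × 36 Hz = 72 Hz.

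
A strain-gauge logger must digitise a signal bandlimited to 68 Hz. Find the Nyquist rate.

Nyquist rate = 2 × 68 Hz = 136 Hz.

136 Hz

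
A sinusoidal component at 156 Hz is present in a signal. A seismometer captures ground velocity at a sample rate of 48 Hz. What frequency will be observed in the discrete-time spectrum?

156 Hz mod fs = 12 Hz.
12 Hz ≤ fs/2 = 24 Hz, appears at 12 Hz.

12 Hz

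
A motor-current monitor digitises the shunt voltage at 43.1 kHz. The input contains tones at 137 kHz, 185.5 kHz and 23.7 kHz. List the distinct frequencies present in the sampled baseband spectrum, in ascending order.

7.7 kHz, 13.1 kHz, 19.4 kHz

fs/2 = 21.55 kHz.
137 kHz mod fs = 7.7 kHz.
7.7 kHz ≤ fs/2 = 21.55 kHz, appears at 7.7 kHz.
185.5 kHz mod fs = 13.1 kHz.
13.1 kHz ≤ fs/2 = 21.55 kHz, appears at 13.1 kHz.
23.7 kHz > fs/2 = 21.55 kHz, folds to fs − 23.7 kHz = 19.4 kHz.
Distinct values: {7.7 kHz, 13.1 kHz, 19.4 kHz}.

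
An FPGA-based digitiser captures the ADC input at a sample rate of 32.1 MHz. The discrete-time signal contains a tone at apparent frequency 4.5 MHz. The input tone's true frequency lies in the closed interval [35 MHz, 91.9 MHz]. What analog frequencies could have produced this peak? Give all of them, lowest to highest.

36.6 MHz, 59.7 MHz, 68.7 MHz, 91.8 MHz

Frequencies that alias to 4.5 MHz are k·fs ± 4.5 MHz for integer k ≥ 0.
k=0: 4.5 MHz.
k=1: 27.6 MHz, 36.6 MHz.
k=2: 59.7 MHz, 68.7 MHz.
k=3: 91.8 MHz, 100.8 MHz.
k=4: 123.9 MHz, 132.9 MHz.
Within [35 MHz, 91.9 MHz]: 36.6 MHz, 59.7 MHz, 68.7 MHz, 91.8 MHz.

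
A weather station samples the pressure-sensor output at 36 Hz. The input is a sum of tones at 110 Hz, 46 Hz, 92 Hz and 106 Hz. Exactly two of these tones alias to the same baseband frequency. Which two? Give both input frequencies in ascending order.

fs/2 = 18 Hz.
110 Hz mod fs = 2 Hz.
2 Hz ≤ fs/2 = 18 Hz, appears at 2 Hz.
46 Hz mod fs = 10 Hz.
10 Hz ≤ fs/2 = 18 Hz, appears at 10 Hz.
92 Hz mod fs = 20 Hz.
20 Hz > fs/2 = 18 Hz, folds to fs − 20 Hz = 16 Hz.
106 Hz mod fs = 34 Hz.
34 Hz > fs/2 = 18 Hz, folds to fs − 34 Hz = 2 Hz.
106 Hz and 110 Hz both map to 2 Hz.

106 Hz, 110 Hz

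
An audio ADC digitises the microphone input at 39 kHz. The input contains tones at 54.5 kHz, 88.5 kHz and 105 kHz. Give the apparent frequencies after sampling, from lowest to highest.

fs/2 = 19.5 kHz.
54.5 kHz mod fs = 15.5 kHz.
15.5 kHz ≤ fs/2 = 19.5 kHz, appears at 15.5 kHz.
88.5 kHz mod fs = 10.5 kHz.
10.5 kHz ≤ fs/2 = 19.5 kHz, appears at 10.5 kHz.
105 kHz mod fs = 27 kHz.
27 kHz > fs/2 = 19.5 kHz, folds to fs − 27 kHz = 12 kHz.
Distinct values: {10.5 kHz, 12 kHz, 15.5 kHz}.

10.5 kHz, 12 kHz, 15.5 kHz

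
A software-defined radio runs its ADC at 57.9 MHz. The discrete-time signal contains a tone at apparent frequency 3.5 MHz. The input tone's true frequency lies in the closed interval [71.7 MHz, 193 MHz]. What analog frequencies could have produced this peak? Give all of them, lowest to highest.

112.3 MHz, 119.3 MHz, 170.2 MHz, 177.2 MHz

Frequencies that alias to 3.5 MHz are k·fs ± 3.5 MHz for integer k ≥ 0.
k=0: 3.5 MHz.
k=1: 54.4 MHz, 61.4 MHz.
k=2: 112.3 MHz, 119.3 MHz.
k=3: 170.2 MHz, 177.2 MHz.
k=4: 228.1 MHz, 235.1 MHz.
Within [71.7 MHz, 193 MHz]: 112.3 MHz, 119.3 MHz, 170.2 MHz, 177.2 MHz.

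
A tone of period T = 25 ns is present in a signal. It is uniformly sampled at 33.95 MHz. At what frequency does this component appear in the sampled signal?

6.05 MHz

T = 25 ns → f = 1/T = 40 MHz.
40 MHz mod fs = 6.05 MHz.
6.05 MHz ≤ fs/2 = 16.975 MHz, appears at 6.05 MHz.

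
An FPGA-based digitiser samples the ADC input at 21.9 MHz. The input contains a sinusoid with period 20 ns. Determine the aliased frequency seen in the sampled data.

T = 20 ns → f = 1/T = 50 MHz.
50 MHz mod fs = 6.2 MHz.
6.2 MHz ≤ fs/2 = 10.95 MHz, appears at 6.2 MHz.

6.2 MHz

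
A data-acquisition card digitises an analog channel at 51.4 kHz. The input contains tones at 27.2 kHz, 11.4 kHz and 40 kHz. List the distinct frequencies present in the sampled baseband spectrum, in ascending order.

11.4 kHz, 24.2 kHz

fs/2 = 25.7 kHz.
27.2 kHz > fs/2 = 25.7 kHz, folds to fs − 27.2 kHz = 24.2 kHz.
11.4 kHz ≤ fs/2 = 25.7 kHz, passes unchanged.
40 kHz > fs/2 = 25.7 kHz, folds to fs − 40 kHz = 11.4 kHz.
Distinct values: {11.4 kHz, 24.2 kHz}.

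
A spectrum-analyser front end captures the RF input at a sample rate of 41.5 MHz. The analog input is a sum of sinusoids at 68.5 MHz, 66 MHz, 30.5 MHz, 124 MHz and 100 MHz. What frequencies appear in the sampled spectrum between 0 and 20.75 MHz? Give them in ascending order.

fs/2 = 20.75 MHz.
68.5 MHz mod fs = 27 MHz.
27 MHz > fs/2 = 20.75 MHz, folds to fs − 27 MHz = 14.5 MHz.
66 MHz mod fs = 24.5 MHz.
24.5 MHz > fs/2 = 20.75 MHz, folds to fs − 24.5 MHz = 17 MHz.
30.5 MHz > fs/2 = 20.75 MHz, folds to fs − 30.5 MHz = 11 MHz.
124 MHz mod fs = 41 MHz.
41 MHz > fs/2 = 20.75 MHz, folds to fs − 41 MHz = 0.5 MHz.
100 MHz mod fs = 17 MHz.
17 MHz ≤ fs/2 = 20.75 MHz, appears at 17 MHz.
Distinct values: {0.5 MHz, 11 MHz, 14.5 MHz, 17 MHz}.

0.5 MHz, 11 MHz, 14.5 MHz, 17 MHz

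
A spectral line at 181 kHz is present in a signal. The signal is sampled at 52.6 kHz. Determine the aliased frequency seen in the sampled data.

181 kHz mod fs = 23.2 kHz.
23.2 kHz ≤ fs/2 = 26.3 kHz, appears at 23.2 kHz.

23.2 kHz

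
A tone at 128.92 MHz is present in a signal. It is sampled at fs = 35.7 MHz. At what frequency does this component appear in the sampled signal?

128.92 MHz mod fs = 21.82 MHz.
21.82 MHz > fs/2 = 17.85 MHz, folds to fs − 21.82 MHz = 13.88 MHz.

13.88 MHz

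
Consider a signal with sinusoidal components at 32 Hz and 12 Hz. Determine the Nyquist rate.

Highest-frequency component: 32 Hz.
Nyquist rate = 2 × 32 Hz = 64 Hz.

64 Hz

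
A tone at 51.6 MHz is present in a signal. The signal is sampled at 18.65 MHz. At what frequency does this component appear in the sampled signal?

4.35 MHz

51.6 MHz mod fs = 14.3 MHz.
14.3 MHz > fs/2 = 9.325 MHz, folds to fs − 14.3 MHz = 4.35 MHz.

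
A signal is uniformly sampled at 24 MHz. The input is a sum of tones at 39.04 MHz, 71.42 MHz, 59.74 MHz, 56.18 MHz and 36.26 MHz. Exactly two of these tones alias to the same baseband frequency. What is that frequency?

fs/2 = 12 MHz.
39.04 MHz mod fs = 15.04 MHz.
15.04 MHz > fs/2 = 12 MHz, folds to fs − 15.04 MHz = 8.96 MHz.
71.42 MHz mod fs = 23.42 MHz.
23.42 MHz > fs/2 = 12 MHz, folds to fs − 23.42 MHz = 0.58 MHz.
59.74 MHz mod fs = 11.74 MHz.
11.74 MHz ≤ fs/2 = 12 MHz, appears at 11.74 MHz.
56.18 MHz mod fs = 8.18 MHz.
8.18 MHz ≤ fs/2 = 12 MHz, appears at 8.18 MHz.
36.26 MHz mod fs = 12.26 MHz.
12.26 MHz > fs/2 = 12 MHz, folds to fs − 12.26 MHz = 11.74 MHz.
36.26 MHz and 59.74 MHz both map to 11.74 MHz.

11.74 MHz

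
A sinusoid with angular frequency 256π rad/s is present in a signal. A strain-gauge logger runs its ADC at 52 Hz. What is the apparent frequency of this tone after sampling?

ω = 256π rad/s → f = ω/(2π) = 128 Hz.
128 Hz mod fs = 24 Hz.
24 Hz ≤ fs/2 = 26 Hz, appears at 24 Hz.

24 Hz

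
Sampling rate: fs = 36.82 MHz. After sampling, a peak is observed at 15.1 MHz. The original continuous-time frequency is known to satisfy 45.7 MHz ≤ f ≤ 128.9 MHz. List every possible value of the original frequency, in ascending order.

51.92 MHz, 58.54 MHz, 88.74 MHz, 95.36 MHz, 125.56 MHz

Frequencies that alias to 15.1 MHz are k·fs ± 15.1 MHz for integer k ≥ 0.
k=0: 15.1 MHz.
k=1: 21.72 MHz, 51.92 MHz.
k=2: 58.54 MHz, 88.74 MHz.
k=3: 95.36 MHz, 125.56 MHz.
k=4: 132.18 MHz, 162.38 MHz.
Within [45.7 MHz, 128.9 MHz]: 51.92 MHz, 58.54 MHz, 88.74 MHz, 95.36 MHz, 125.56 MHz.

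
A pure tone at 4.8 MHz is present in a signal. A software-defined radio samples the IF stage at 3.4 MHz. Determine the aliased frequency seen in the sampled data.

4.8 MHz mod fs = 1.4 MHz.
1.4 MHz ≤ fs/2 = 1.7 MHz, appears at 1.4 MHz.

1.4 MHz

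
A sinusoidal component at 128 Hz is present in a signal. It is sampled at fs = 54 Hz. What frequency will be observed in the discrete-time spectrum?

20 Hz

128 Hz mod fs = 20 Hz.
20 Hz ≤ fs/2 = 27 Hz, appears at 20 Hz.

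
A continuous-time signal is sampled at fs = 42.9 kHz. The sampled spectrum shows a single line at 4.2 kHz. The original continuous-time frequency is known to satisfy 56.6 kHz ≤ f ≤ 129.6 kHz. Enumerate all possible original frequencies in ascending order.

Frequencies that alias to 4.2 kHz are k·fs ± 4.2 kHz for integer k ≥ 0.
k=0: 4.2 kHz.
k=1: 38.7 kHz, 47.1 kHz.
k=2: 81.6 kHz, 90 kHz.
k=3: 124.5 kHz, 132.9 kHz.
k=4: 167.4 kHz, 175.8 kHz.
Within [56.6 kHz, 129.6 kHz]: 81.6 kHz, 90 kHz, 124.5 kHz.

81.6 kHz, 90 kHz, 124.5 kHz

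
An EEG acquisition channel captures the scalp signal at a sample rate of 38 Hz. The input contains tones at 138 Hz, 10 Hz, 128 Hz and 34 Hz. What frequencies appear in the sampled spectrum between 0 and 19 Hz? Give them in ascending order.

fs/2 = 19 Hz.
138 Hz mod fs = 24 Hz.
24 Hz > fs/2 = 19 Hz, folds to fs − 24 Hz = 14 Hz.
10 Hz ≤ fs/2 = 19 Hz, passes unchanged.
128 Hz mod fs = 14 Hz.
14 Hz ≤ fs/2 = 19 Hz, appears at 14 Hz.
34 Hz > fs/2 = 19 Hz, folds to fs − 34 Hz = 4 Hz.
Distinct values: {4 Hz, 10 Hz, 14 Hz}.

4 Hz, 10 Hz, 14 Hz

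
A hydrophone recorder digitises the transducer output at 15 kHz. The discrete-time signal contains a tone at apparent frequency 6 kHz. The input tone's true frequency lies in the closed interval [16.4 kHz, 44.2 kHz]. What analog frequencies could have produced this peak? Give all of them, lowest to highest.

21 kHz, 24 kHz, 36 kHz, 39 kHz

Frequencies that alias to 6 kHz are k·fs ± 6 kHz for integer k ≥ 0.
k=0: 6 kHz.
k=1: 9 kHz, 21 kHz.
k=2: 24 kHz, 36 kHz.
k=3: 39 kHz, 51 kHz.
k=4: 54 kHz, 66 kHz.
Within [16.4 kHz, 44.2 kHz]: 21 kHz, 24 kHz, 36 kHz, 39 kHz.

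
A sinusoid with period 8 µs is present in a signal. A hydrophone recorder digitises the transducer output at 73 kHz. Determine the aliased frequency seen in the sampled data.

T = 8 µs → f = 1/T = 125 kHz.
125 kHz mod fs = 52 kHz.
52 kHz > fs/2 = 36.5 kHz, folds to fs − 52 kHz = 21 kHz.

21 kHz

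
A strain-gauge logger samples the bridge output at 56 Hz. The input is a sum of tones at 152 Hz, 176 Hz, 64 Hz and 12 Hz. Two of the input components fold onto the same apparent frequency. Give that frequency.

8 Hz

fs/2 = 28 Hz.
152 Hz mod fs = 40 Hz.
40 Hz > fs/2 = 28 Hz, folds to fs − 40 Hz = 16 Hz.
176 Hz mod fs = 8 Hz.
8 Hz ≤ fs/2 = 28 Hz, appears at 8 Hz.
64 Hz mod fs = 8 Hz.
8 Hz ≤ fs/2 = 28 Hz, appears at 8 Hz.
12 Hz ≤ fs/2 = 28 Hz, passes unchanged.
64 Hz and 176 Hz both map to 8 Hz.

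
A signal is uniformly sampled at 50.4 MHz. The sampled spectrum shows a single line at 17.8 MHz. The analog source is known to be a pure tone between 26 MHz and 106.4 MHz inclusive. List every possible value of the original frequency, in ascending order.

32.6 MHz, 68.2 MHz, 83 MHz

Frequencies that alias to 17.8 MHz are k·fs ± 17.8 MHz for integer k ≥ 0.
k=0: 17.8 MHz.
k=1: 32.6 MHz, 68.2 MHz.
k=2: 83 MHz, 118.6 MHz.
k=3: 133.4 MHz, 169 MHz.
Within [26 MHz, 106.4 MHz]: 32.6 MHz, 68.2 MHz, 83 MHz.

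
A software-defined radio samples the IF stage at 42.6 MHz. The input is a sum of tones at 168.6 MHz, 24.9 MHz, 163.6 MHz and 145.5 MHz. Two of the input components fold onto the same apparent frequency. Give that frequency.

17.7 MHz

fs/2 = 21.3 MHz.
168.6 MHz mod fs = 40.8 MHz.
40.8 MHz > fs/2 = 21.3 MHz, folds to fs − 40.8 MHz = 1.8 MHz.
24.9 MHz > fs/2 = 21.3 MHz, folds to fs − 24.9 MHz = 17.7 MHz.
163.6 MHz mod fs = 35.8 MHz.
35.8 MHz > fs/2 = 21.3 MHz, folds to fs − 35.8 MHz = 6.8 MHz.
145.5 MHz mod fs = 17.7 MHz.
17.7 MHz ≤ fs/2 = 21.3 MHz, appears at 17.7 MHz.
24.9 MHz and 145.5 MHz both map to 17.7 MHz.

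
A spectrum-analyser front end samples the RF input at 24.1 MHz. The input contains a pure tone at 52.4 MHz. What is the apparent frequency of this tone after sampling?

52.4 MHz mod fs = 4.2 MHz.
4.2 MHz ≤ fs/2 = 12.05 MHz, appears at 4.2 MHz.

4.2 MHz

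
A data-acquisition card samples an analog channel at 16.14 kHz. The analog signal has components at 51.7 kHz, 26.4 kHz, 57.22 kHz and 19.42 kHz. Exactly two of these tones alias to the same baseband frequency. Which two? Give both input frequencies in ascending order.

fs/2 = 8.07 kHz.
51.7 kHz mod fs = 3.28 kHz.
3.28 kHz ≤ fs/2 = 8.07 kHz, appears at 3.28 kHz.
26.4 kHz mod fs = 10.26 kHz.
10.26 kHz > fs/2 = 8.07 kHz, folds to fs − 10.26 kHz = 5.88 kHz.
57.22 kHz mod fs = 8.8 kHz.
8.8 kHz > fs/2 = 8.07 kHz, folds to fs − 8.8 kHz = 7.34 kHz.
19.42 kHz mod fs = 3.28 kHz.
3.28 kHz ≤ fs/2 = 8.07 kHz, appears at 3.28 kHz.
19.42 kHz and 51.7 kHz both map to 3.28 kHz.

19.42 kHz, 51.7 kHz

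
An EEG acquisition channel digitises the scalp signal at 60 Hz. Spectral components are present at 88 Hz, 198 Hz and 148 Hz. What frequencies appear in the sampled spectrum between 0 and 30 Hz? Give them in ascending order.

18 Hz, 28 Hz

fs/2 = 30 Hz.
88 Hz mod fs = 28 Hz.
28 Hz ≤ fs/2 = 30 Hz, appears at 28 Hz.
198 Hz mod fs = 18 Hz.
18 Hz ≤ fs/2 = 30 Hz, appears at 18 Hz.
148 Hz mod fs = 28 Hz.
28 Hz ≤ fs/2 = 30 Hz, appears at 28 Hz.
Distinct values: {18 Hz, 28 Hz}.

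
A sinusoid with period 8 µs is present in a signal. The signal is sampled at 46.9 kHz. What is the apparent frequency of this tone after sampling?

15.7 kHz

T = 8 µs → f = 1/T = 125 kHz.
125 kHz mod fs = 31.2 kHz.
31.2 kHz > fs/2 = 23.45 kHz, folds to fs − 31.2 kHz = 15.7 kHz.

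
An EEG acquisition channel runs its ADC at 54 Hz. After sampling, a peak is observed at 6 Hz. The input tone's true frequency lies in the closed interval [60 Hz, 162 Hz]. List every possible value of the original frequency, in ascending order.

60 Hz, 102 Hz, 114 Hz, 156 Hz

Frequencies that alias to 6 Hz are k·fs ± 6 Hz for integer k ≥ 0.
k=0: 6 Hz.
k=1: 48 Hz, 60 Hz.
k=2: 102 Hz, 114 Hz.
k=3: 156 Hz, 168 Hz.
k=4: 210 Hz, 222 Hz.
Within [60 Hz, 162 Hz]: 60 Hz, 102 Hz, 114 Hz, 156 Hz.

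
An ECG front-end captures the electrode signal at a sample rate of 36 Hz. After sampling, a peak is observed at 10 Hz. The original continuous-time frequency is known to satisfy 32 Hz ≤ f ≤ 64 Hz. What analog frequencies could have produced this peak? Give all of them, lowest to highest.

Frequencies that alias to 10 Hz are k·fs ± 10 Hz for integer k ≥ 0.
k=0: 10 Hz.
k=1: 26 Hz, 46 Hz.
k=2: 62 Hz, 82 Hz.
k=3: 98 Hz, 118 Hz.
Within [32 Hz, 64 Hz]: 46 Hz, 62 Hz.

46 Hz, 62 Hz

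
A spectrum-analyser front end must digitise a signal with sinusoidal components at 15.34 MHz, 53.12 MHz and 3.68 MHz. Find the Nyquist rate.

106.24 MHz

Highest-frequency component: 53.12 MHz.
Nyquist rate = 2 × 53.12 MHz = 106.24 MHz.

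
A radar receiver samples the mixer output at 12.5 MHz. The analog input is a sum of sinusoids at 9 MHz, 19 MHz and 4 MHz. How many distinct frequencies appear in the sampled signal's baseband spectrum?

fs/2 = 6.25 MHz.
9 MHz > fs/2 = 6.25 MHz, folds to fs − 9 MHz = 3.5 MHz.
19 MHz mod fs = 6.5 MHz.
6.5 MHz > fs/2 = 6.25 MHz, folds to fs − 6.5 MHz = 6 MHz.
4 MHz ≤ fs/2 = 6.25 MHz, passes unchanged.
Distinct values: {3.5 MHz, 4 MHz, 6 MHz} → 3.

3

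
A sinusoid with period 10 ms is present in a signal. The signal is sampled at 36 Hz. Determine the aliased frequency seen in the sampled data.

8 Hz

T = 10 ms → f = 1/T = 100 Hz.
100 Hz mod fs = 28 Hz.
28 Hz > fs/2 = 18 Hz, folds to fs − 28 Hz = 8 Hz.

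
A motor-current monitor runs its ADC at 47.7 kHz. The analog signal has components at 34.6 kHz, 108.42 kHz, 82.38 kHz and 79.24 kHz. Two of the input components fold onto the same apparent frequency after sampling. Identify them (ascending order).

82.38 kHz, 108.42 kHz

fs/2 = 23.85 kHz.
34.6 kHz > fs/2 = 23.85 kHz, folds to fs − 34.6 kHz = 13.1 kHz.
108.42 kHz mod fs = 13.02 kHz.
13.02 kHz ≤ fs/2 = 23.85 kHz, appears at 13.02 kHz.
82.38 kHz mod fs = 34.68 kHz.
34.68 kHz > fs/2 = 23.85 kHz, folds to fs − 34.68 kHz = 13.02 kHz.
79.24 kHz mod fs = 31.54 kHz.
31.54 kHz > fs/2 = 23.85 kHz, folds to fs − 31.54 kHz = 16.16 kHz.
82.38 kHz and 108.42 kHz both map to 13.02 kHz.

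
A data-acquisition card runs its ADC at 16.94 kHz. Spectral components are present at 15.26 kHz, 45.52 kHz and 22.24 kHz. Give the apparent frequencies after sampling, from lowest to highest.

1.68 kHz, 5.3 kHz

fs/2 = 8.47 kHz.
15.26 kHz > fs/2 = 8.47 kHz, folds to fs − 15.26 kHz = 1.68 kHz.
45.52 kHz mod fs = 11.64 kHz.
11.64 kHz > fs/2 = 8.47 kHz, folds to fs − 11.64 kHz = 5.3 kHz.
22.24 kHz mod fs = 5.3 kHz.
5.3 kHz ≤ fs/2 = 8.47 kHz, appears at 5.3 kHz.
Distinct values: {1.68 kHz, 5.3 kHz}.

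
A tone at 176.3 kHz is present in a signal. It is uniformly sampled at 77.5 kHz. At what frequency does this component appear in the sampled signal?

176.3 kHz mod fs = 21.3 kHz.
21.3 kHz ≤ fs/2 = 38.75 kHz, appears at 21.3 kHz.

21.3 kHz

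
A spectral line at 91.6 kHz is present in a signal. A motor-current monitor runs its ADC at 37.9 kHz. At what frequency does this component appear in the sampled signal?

91.6 kHz mod fs = 15.8 kHz.
15.8 kHz ≤ fs/2 = 18.95 kHz, appears at 15.8 kHz.

15.8 kHz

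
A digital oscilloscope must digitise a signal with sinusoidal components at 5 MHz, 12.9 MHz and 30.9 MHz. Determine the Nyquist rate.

61.8 MHz

Highest-frequency component: 30.9 MHz.
Nyquist rate = 2 × 30.9 MHz = 61.8 MHz.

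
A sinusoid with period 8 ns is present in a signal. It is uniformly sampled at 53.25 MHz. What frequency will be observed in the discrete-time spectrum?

18.5 MHz

T = 8 ns → f = 1/T = 125 MHz.
125 MHz mod fs = 18.5 MHz.
18.5 MHz ≤ fs/2 = 26.625 MHz, appears at 18.5 MHz.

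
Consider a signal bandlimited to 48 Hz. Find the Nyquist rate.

96 Hz

Nyquist rate = 2 × 48 Hz = 96 Hz.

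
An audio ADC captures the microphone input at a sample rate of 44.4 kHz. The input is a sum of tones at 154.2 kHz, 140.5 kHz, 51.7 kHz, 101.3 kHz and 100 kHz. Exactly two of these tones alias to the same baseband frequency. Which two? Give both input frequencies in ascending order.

fs/2 = 22.2 kHz.
154.2 kHz mod fs = 21 kHz.
21 kHz ≤ fs/2 = 22.2 kHz, appears at 21 kHz.
140.5 kHz mod fs = 7.3 kHz.
7.3 kHz ≤ fs/2 = 22.2 kHz, appears at 7.3 kHz.
51.7 kHz mod fs = 7.3 kHz.
7.3 kHz ≤ fs/2 = 22.2 kHz, appears at 7.3 kHz.
101.3 kHz mod fs = 12.5 kHz.
12.5 kHz ≤ fs/2 = 22.2 kHz, appears at 12.5 kHz.
100 kHz mod fs = 11.2 kHz.
11.2 kHz ≤ fs/2 = 22.2 kHz, appears at 11.2 kHz.
51.7 kHz and 140.5 kHz both map to 7.3 kHz.

51.7 kHz, 140.5 kHz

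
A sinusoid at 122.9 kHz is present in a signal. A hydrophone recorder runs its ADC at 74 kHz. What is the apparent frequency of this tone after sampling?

25.1 kHz

122.9 kHz mod fs = 48.9 kHz.
48.9 kHz > fs/2 = 37 kHz, folds to fs − 48.9 kHz = 25.1 kHz.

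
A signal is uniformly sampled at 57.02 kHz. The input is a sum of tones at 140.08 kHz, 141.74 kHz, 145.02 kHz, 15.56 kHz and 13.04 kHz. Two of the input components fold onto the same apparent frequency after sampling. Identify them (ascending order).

140.08 kHz, 145.02 kHz

fs/2 = 28.51 kHz.
140.08 kHz mod fs = 26.04 kHz.
26.04 kHz ≤ fs/2 = 28.51 kHz, appears at 26.04 kHz.
141.74 kHz mod fs = 27.7 kHz.
27.7 kHz ≤ fs/2 = 28.51 kHz, appears at 27.7 kHz.
145.02 kHz mod fs = 30.98 kHz.
30.98 kHz > fs/2 = 28.51 kHz, folds to fs − 30.98 kHz = 26.04 kHz.
15.56 kHz ≤ fs/2 = 28.51 kHz, passes unchanged.
13.04 kHz ≤ fs/2 = 28.51 kHz, passes unchanged.
140.08 kHz and 145.02 kHz both map to 26.04 kHz.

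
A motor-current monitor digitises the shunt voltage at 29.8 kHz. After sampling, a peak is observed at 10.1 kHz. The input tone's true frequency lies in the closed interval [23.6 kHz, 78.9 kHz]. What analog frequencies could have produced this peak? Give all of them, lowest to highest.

39.9 kHz, 49.5 kHz, 69.7 kHz

Frequencies that alias to 10.1 kHz are k·fs ± 10.1 kHz for integer k ≥ 0.
k=0: 10.1 kHz.
k=1: 19.7 kHz, 39.9 kHz.
k=2: 49.5 kHz, 69.7 kHz.
k=3: 79.3 kHz, 99.5 kHz.
Within [23.6 kHz, 78.9 kHz]: 39.9 kHz, 49.5 kHz, 69.7 kHz.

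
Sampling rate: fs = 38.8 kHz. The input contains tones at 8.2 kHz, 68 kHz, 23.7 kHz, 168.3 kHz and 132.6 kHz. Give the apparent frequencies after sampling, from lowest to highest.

8.2 kHz, 9.6 kHz, 13.1 kHz, 15.1 kHz, 16.2 kHz

fs/2 = 19.4 kHz.
8.2 kHz ≤ fs/2 = 19.4 kHz, passes unchanged.
68 kHz mod fs = 29.2 kHz.
29.2 kHz > fs/2 = 19.4 kHz, folds to fs − 29.2 kHz = 9.6 kHz.
23.7 kHz > fs/2 = 19.4 kHz, folds to fs − 23.7 kHz = 15.1 kHz.
168.3 kHz mod fs = 13.1 kHz.
13.1 kHz ≤ fs/2 = 19.4 kHz, appears at 13.1 kHz.
132.6 kHz mod fs = 16.2 kHz.
16.2 kHz ≤ fs/2 = 19.4 kHz, appears at 16.2 kHz.
Distinct values: {8.2 kHz, 9.6 kHz, 13.1 kHz, 15.1 kHz, 16.2 kHz}.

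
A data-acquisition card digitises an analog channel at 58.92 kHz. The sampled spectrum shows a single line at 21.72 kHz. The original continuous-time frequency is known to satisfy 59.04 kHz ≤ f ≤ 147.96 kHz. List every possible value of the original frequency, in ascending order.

80.64 kHz, 96.12 kHz, 139.56 kHz

Frequencies that alias to 21.72 kHz are k·fs ± 21.72 kHz for integer k ≥ 0.
k=0: 21.72 kHz.
k=1: 37.2 kHz, 80.64 kHz.
k=2: 96.12 kHz, 139.56 kHz.
k=3: 155.04 kHz, 198.48 kHz.
Within [59.04 kHz, 147.96 kHz]: 80.64 kHz, 96.12 kHz, 139.56 kHz.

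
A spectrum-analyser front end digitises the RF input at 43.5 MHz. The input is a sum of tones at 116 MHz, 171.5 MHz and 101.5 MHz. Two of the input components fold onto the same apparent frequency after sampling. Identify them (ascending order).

fs/2 = 21.75 MHz.
116 MHz mod fs = 29 MHz.
29 MHz > fs/2 = 21.75 MHz, folds to fs − 29 MHz = 14.5 MHz.
171.5 MHz mod fs = 41 MHz.
41 MHz > fs/2 = 21.75 MHz, folds to fs − 41 MHz = 2.5 MHz.
101.5 MHz mod fs = 14.5 MHz.
14.5 MHz ≤ fs/2 = 21.75 MHz, appears at 14.5 MHz.
101.5 MHz and 116 MHz both map to 14.5 MHz.

101.5 MHz, 116 MHz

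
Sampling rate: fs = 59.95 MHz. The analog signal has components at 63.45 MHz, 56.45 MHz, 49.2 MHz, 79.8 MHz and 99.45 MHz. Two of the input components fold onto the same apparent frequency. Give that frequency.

fs/2 = 29.975 MHz.
63.45 MHz mod fs = 3.5 MHz.
3.5 MHz ≤ fs/2 = 29.975 MHz, appears at 3.5 MHz.
56.45 MHz > fs/2 = 29.975 MHz, folds to fs − 56.45 MHz = 3.5 MHz.
49.2 MHz > fs/2 = 29.975 MHz, folds to fs − 49.2 MHz = 10.75 MHz.
79.8 MHz mod fs = 19.85 MHz.
19.85 MHz ≤ fs/2 = 29.975 MHz, appears at 19.85 MHz.
99.45 MHz mod fs = 39.5 MHz.
39.5 MHz > fs/2 = 29.975 MHz, folds to fs − 39.5 MHz = 20.45 MHz.
56.45 MHz and 63.45 MHz both map to 3.5 MHz.

3.5 MHz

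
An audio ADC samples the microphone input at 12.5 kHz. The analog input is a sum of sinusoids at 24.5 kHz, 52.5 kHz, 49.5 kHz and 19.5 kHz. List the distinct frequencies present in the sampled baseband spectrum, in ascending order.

0.5 kHz, 2.5 kHz, 5.5 kHz

fs/2 = 6.25 kHz.
24.5 kHz mod fs = 12 kHz.
12 kHz > fs/2 = 6.25 kHz, folds to fs − 12 kHz = 0.5 kHz.
52.5 kHz mod fs = 2.5 kHz.
2.5 kHz ≤ fs/2 = 6.25 kHz, appears at 2.5 kHz.
49.5 kHz mod fs = 12 kHz.
12 kHz > fs/2 = 6.25 kHz, folds to fs − 12 kHz = 0.5 kHz.
19.5 kHz mod fs = 7 kHz.
7 kHz > fs/2 = 6.25 kHz, folds to fs − 7 kHz = 5.5 kHz.
Distinct values: {0.5 kHz, 2.5 kHz, 5.5 kHz}.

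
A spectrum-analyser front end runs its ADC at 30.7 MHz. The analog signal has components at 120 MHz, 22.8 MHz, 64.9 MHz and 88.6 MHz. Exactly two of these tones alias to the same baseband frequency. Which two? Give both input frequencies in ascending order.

fs/2 = 15.35 MHz.
120 MHz mod fs = 27.9 MHz.
27.9 MHz > fs/2 = 15.35 MHz, folds to fs − 27.9 MHz = 2.8 MHz.
22.8 MHz > fs/2 = 15.35 MHz, folds to fs − 22.8 MHz = 7.9 MHz.
64.9 MHz mod fs = 3.5 MHz.
3.5 MHz ≤ fs/2 = 15.35 MHz, appears at 3.5 MHz.
88.6 MHz mod fs = 27.2 MHz.
27.2 MHz > fs/2 = 15.35 MHz, folds to fs − 27.2 MHz = 3.5 MHz.
64.9 MHz and 88.6 MHz both map to 3.5 MHz.

64.9 MHz, 88.6 MHz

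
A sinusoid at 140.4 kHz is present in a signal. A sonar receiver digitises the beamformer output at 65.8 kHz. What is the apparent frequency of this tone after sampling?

140.4 kHz mod fs = 8.8 kHz.
8.8 kHz ≤ fs/2 = 32.9 kHz, appears at 8.8 kHz.

8.8 kHz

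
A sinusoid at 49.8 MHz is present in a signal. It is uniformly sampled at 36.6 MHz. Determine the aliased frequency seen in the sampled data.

49.8 MHz mod fs = 13.2 MHz.
13.2 MHz ≤ fs/2 = 18.3 MHz, appears at 13.2 MHz.

13.2 MHz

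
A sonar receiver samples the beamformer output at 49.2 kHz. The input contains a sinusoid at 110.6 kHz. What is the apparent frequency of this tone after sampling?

110.6 kHz mod fs = 12.2 kHz.
12.2 kHz ≤ fs/2 = 24.6 kHz, appears at 12.2 kHz.

12.2 kHz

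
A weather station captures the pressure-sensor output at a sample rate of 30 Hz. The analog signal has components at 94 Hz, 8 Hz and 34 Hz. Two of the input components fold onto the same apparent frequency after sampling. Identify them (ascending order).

fs/2 = 15 Hz.
94 Hz mod fs = 4 Hz.
4 Hz ≤ fs/2 = 15 Hz, appears at 4 Hz.
8 Hz ≤ fs/2 = 15 Hz, passes unchanged.
34 Hz mod fs = 4 Hz.
4 Hz ≤ fs/2 = 15 Hz, appears at 4 Hz.
34 Hz and 94 Hz both map to 4 Hz.

34 Hz, 94 Hz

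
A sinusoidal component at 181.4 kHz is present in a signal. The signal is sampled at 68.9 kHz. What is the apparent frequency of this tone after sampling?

181.4 kHz mod fs = 43.6 kHz.
43.6 kHz > fs/2 = 34.45 kHz, folds to fs − 43.6 kHz = 25.3 kHz.

25.3 kHz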